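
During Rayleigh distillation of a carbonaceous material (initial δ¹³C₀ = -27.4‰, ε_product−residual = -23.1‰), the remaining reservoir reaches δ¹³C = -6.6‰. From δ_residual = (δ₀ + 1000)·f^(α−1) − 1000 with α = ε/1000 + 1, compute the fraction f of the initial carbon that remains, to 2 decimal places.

0.40

α − 1 = ε/1000 = -0.0231
(δ_res + 1000)/(δ₀ + 1000) = (-6.6 + 1000)/(-27.4 + 1000) = 993.4/972.6 = 1.021386
f = 1.021386^(1/-0.0231) = exp(ln(1.021386)/-0.0231) = exp(0.02116/-0.0231)
f = exp(-0.9160) = 0.4001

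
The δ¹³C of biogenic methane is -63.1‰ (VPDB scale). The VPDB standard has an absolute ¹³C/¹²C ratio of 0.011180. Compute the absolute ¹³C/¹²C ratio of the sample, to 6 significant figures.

R_sample = R_standard × (δ¹³C/1000 + 1)
R_sample = 0.011180 × (-63.1/1000 + 1) = 0.011180 × 0.936900
R_sample = 0.0104745

0.0104745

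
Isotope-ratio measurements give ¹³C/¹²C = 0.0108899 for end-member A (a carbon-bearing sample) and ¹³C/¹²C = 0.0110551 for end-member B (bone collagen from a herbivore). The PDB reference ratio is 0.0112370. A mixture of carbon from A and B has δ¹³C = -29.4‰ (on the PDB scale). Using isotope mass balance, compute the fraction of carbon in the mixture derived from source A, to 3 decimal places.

δ_A = (0.0108899/0.0112370 − 1)×1000 = (0.969111 − 1)×1000 = -30.889‰
δ_B = (0.0110551/0.0112370 − 1)×1000 = (0.983812 − 1)×1000 = -16.188‰
f_A = (δ_mix − δ_B)/(δ_A − δ_B) = (-29.4 − (-16.188))/(-30.889 − (-16.188))
f_A = -13.212 / -14.701 = 0.8987

0.899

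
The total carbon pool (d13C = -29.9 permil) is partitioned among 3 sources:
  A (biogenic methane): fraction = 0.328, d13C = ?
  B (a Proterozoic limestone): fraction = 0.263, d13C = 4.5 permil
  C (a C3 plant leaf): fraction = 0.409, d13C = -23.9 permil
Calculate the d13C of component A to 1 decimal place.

Isotope mass balance: δ_bulk = Σ fᵢ·δᵢ.
-29.9 = 0.328×δ_A + 0.263×(4.5) + 0.409×(-23.9)
0.328·δ_A = -29.9 − (-8.592) = -21.308
δ_A = -21.308 / 0.328 = -64.96 permil

-65.0 permil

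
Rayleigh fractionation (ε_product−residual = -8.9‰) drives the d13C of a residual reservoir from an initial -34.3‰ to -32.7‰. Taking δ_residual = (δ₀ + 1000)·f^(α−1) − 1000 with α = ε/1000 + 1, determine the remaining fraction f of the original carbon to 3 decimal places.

α − 1 = ε/1000 = -0.0089
(δ_res + 1000)/(δ₀ + 1000) = (-32.7 + 1000)/(-34.3 + 1000) = 967.3/965.7 = 1.001657
f = 1.001657^(1/-0.0089) = exp(ln(1.001657)/-0.0089) = exp(0.00166/-0.0089)
f = exp(-0.1860) = 0.8303

0.830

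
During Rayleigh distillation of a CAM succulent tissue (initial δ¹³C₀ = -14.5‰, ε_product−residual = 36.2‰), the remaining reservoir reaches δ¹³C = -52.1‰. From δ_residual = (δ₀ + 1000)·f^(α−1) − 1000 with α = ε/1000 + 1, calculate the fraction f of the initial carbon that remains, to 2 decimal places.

0.34

α − 1 = ε/1000 = 0.0362
(δ_res + 1000)/(δ₀ + 1000) = (-52.1 + 1000)/(-14.5 + 1000) = 947.9/985.5 = 0.961847
f = 0.961847^(1/0.0362) = exp(ln(0.961847)/0.0362) = exp(-0.03890/0.0362)
f = exp(-1.0746) = 0.3414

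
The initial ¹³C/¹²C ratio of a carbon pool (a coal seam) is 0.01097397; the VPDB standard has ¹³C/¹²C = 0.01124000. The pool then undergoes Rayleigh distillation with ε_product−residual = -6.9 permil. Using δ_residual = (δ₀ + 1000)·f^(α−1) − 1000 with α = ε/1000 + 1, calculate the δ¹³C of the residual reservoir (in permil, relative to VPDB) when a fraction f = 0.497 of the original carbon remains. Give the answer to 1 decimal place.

-18.9 permil

δ₀ = (0.01097397/0.01124000 − 1)×1000 = (0.976332 − 1)×1000 = -23.668 permil
α − 1 = ε/1000 = -0.0069
f^(α−1) = 0.497^(-0.0069) = 1.004836
δ_res = (-23.668 + 1000) × 1.004836 − 1000 = 981.053 − 1000 = -18.95 permil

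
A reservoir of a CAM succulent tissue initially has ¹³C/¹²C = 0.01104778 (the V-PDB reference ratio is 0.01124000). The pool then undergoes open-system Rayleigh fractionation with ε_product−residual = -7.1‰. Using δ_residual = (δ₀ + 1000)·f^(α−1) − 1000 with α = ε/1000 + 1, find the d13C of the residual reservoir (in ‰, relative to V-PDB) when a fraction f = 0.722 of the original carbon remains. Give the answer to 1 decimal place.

-14.8‰

δ₀ = (0.01104778/0.01124000 − 1)×1000 = (0.982899 − 1)×1000 = -17.101‰
α − 1 = ε/1000 = -0.0071
f^(α−1) = 0.722^(-0.0071) = 1.002315
δ_res = (-17.101 + 1000) × 1.002315 − 1000 = 985.174 − 1000 = -14.83‰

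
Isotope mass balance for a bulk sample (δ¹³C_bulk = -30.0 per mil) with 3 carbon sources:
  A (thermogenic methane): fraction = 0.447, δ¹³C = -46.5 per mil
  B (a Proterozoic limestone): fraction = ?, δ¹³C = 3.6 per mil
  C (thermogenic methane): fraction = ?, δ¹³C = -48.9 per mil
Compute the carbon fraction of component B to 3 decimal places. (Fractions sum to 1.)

0.340

Let f_B and f_C be the unknown fractions; fractions sum to 1 so f_B + f_C = 0.553.
Mass balance: Σ fᵢ·δᵢ = δ_bulk ⇒ f_B·(3.6) + f_C·(-48.9) = -30.0 − (-20.785) = -9.215
Substitute f_C = 0.553 − f_B:
f_B·(3.6 − -48.9) = -9.215 − 0.553×(-48.9) = 17.827
f_B = 17.827 / 52.5 = 0.3396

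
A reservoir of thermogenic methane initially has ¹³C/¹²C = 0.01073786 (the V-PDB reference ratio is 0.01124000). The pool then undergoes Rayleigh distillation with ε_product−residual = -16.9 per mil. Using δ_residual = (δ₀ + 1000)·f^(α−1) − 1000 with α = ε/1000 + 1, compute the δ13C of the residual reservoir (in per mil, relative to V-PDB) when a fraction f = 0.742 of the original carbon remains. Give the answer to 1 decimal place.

-39.8 per mil

δ₀ = (0.01073786/0.01124000 − 1)×1000 = (0.955326 − 1)×1000 = -44.674 per mil
α − 1 = ε/1000 = -0.0169
f^(α−1) = 0.742^(-0.0169) = 1.005056
δ_res = (-44.674 + 1000) × 1.005056 − 1000 = 960.156 − 1000 = -39.84 per mil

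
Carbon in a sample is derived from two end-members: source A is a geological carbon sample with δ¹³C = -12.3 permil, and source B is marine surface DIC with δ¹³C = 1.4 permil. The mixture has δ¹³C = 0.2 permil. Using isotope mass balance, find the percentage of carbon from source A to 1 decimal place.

δ_mix = f_A·δ_A + (1 − f_A)·δ_B  ⇒  f_A = (δ_mix − δ_B)/(δ_A − δ_B)
f_A = (0.2 − (1.4)) / (-12.3 − (1.4))
f_A = -1.2 / -13.7 = 0.0876

8.8%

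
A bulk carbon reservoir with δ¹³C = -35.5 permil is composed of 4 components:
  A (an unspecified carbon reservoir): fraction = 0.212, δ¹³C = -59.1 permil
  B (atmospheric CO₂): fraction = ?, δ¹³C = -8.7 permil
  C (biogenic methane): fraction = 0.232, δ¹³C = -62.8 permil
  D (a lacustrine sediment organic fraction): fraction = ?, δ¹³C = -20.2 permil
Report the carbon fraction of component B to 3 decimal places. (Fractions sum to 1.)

0.246

Let f_B and f_D be the unknown fractions; fractions sum to 1 so f_B + f_D = 0.556.
Mass balance: Σ fᵢ·δᵢ = δ_bulk ⇒ f_B·(-8.7) + f_D·(-20.2) = -35.5 − (-27.099) = -8.401
Substitute f_D = 0.556 − f_B:
f_B·(-8.7 − -20.2) = -8.401 − 0.556×(-20.2) = 2.830
f_B = 2.830 / 11.5 = 0.2461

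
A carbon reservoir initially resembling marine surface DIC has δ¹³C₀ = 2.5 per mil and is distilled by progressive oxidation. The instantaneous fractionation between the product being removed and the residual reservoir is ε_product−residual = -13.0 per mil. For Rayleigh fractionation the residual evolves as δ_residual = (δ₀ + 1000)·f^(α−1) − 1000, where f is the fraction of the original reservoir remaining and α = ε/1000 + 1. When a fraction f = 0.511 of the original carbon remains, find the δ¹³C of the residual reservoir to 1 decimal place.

11.3 per mil

Rayleigh residual: δ_res = (δ₀ + 1000)·f^(α−1) − 1000
α = ε/1000 + 1 = 0.98700, so α − 1 = -0.01300
f^(α−1) = 0.511^(-0.01300) = 1.008766
δ_res = (2.5 + 1000) × 1.008766 − 1000 = 1011.288 − 1000 = 11.29 per mil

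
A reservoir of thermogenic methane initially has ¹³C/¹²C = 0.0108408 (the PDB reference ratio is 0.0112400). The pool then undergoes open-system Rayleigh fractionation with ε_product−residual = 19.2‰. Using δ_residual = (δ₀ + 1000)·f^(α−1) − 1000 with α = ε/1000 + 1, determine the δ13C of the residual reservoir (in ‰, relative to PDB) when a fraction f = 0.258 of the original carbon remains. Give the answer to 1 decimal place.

-60.3‰

δ₀ = (0.0108408/0.0112400 − 1)×1000 = (0.964484 − 1)×1000 = -35.516‰
α − 1 = ε/1000 = 0.0192
f^(α−1) = 0.258^(0.0192) = 0.974323
δ_res = (-35.516 + 1000) × 0.974323 − 1000 = 939.719 − 1000 = -60.28‰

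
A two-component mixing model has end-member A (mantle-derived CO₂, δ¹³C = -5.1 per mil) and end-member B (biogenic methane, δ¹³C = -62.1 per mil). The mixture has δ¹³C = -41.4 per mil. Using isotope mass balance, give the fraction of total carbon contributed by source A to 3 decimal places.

0.363

δ_mix = f_A·δ_A + (1 − f_A)·δ_B  ⇒  f_A = (δ_mix − δ_B)/(δ_A − δ_B)
f_A = (-41.4 − (-62.1)) / (-5.1 − (-62.1))
f_A = 20.7 / 57.0 = 0.3632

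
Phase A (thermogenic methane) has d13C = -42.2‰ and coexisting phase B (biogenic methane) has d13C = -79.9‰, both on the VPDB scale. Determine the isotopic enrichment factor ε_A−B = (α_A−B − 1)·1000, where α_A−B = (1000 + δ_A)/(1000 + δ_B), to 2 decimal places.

α_A−B = (1000 + -42.2) / (1000 + -79.9) = 957.8 / 920.1 = 1.040974
ε_A−B = (1.040974 − 1) × 1000 = 40.974‰
(The approximation ε ≈ δ_A − δ_B would give 37.7‰.)

40.97‰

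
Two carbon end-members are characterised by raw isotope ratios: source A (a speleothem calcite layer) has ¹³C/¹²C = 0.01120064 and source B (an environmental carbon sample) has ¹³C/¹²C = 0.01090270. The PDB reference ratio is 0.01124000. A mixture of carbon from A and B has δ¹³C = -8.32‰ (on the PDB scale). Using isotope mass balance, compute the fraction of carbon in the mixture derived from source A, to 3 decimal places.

δ_A = (0.01120064/0.01124000 − 1)×1000 = (0.996498 − 1)×1000 = -3.502‰
δ_B = (0.01090270/0.01124000 − 1)×1000 = (0.969991 − 1)×1000 = -30.009‰
f_A = (δ_mix − δ_B)/(δ_A − δ_B) = (-8.32 − (-30.009))/(-3.502 − (-30.009))
f_A = 21.689 / 26.507 = 0.8182

0.818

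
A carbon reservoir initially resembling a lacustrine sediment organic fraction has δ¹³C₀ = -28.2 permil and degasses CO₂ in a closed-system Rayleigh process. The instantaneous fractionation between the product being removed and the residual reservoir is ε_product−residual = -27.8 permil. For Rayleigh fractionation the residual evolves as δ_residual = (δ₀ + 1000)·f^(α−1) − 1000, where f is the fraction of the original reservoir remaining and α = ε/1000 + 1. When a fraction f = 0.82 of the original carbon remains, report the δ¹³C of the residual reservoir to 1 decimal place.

Rayleigh residual: δ_res = (δ₀ + 1000)·f^(α−1) − 1000
α = ε/1000 + 1 = 0.97220, so α − 1 = -0.02780
f^(α−1) = 0.82^(-0.02780) = 1.005532
δ_res = (-28.2 + 1000) × 1.005532 − 1000 = 977.176 − 1000 = -22.82 permil

-22.8 permil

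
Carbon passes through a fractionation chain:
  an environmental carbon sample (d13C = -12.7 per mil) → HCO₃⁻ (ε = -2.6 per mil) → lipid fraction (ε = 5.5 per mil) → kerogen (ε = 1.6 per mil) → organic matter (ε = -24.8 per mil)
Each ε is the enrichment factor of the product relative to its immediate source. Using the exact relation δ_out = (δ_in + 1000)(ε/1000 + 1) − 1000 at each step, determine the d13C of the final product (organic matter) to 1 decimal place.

step 1: δ = (-12.70 + 1000)·(-2.6/1000 + 1) − 1000 = -15.27 per mil
step 2: δ = (-15.27 + 1000)·(5.5/1000 + 1) − 1000 = -9.85 per mil
step 3: δ = (-9.85 + 1000)·(1.6/1000 + 1) − 1000 = -8.27 per mil
step 4: δ = (-8.27 + 1000)·(-24.8/1000 + 1) − 1000 = -32.86 per mil

-32.9 per mil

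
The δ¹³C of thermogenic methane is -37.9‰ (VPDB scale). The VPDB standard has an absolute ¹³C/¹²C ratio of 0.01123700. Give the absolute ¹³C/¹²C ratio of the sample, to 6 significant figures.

R_sample = R_standard × (δ¹³C/1000 + 1)
R_sample = 0.01123700 × (-37.9/1000 + 1) = 0.01123700 × 0.962100
R_sample = 0.0108111

0.0108111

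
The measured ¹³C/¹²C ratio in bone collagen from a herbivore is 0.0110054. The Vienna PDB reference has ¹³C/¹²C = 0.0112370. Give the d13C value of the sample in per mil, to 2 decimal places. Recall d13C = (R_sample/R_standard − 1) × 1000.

-20.61 per mil

d13C = (R_sample / R_standard − 1) × 1000
R_sample / R_standard = 0.0110054 / 0.0112370 = 0.979390
d13C = (0.979390 − 1) × 1000 = -20.610 per mil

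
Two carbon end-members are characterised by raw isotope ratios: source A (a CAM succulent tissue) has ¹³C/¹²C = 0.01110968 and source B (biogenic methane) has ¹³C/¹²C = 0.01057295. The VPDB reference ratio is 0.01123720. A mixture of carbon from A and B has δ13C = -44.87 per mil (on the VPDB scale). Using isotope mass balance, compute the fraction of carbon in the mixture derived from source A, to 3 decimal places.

δ_A = (0.01110968/0.01123720 − 1)×1000 = (0.988652 − 1)×1000 = -11.348 per mil
δ_B = (0.01057295/0.01123720 − 1)×1000 = (0.940888 − 1)×1000 = -59.112 per mil
f_A = (δ_mix − δ_B)/(δ_A − δ_B) = (-44.87 − (-59.112))/(-11.348 − (-59.112))
f_A = 14.242 / 47.764 = 0.2982

0.298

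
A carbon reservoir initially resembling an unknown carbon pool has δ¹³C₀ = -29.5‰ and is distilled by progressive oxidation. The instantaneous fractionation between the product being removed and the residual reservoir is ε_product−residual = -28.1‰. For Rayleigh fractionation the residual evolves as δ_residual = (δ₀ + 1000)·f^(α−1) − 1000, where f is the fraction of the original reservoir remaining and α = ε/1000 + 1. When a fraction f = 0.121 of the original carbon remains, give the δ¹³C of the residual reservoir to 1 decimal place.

29.8‰

Rayleigh residual: δ_res = (δ₀ + 1000)·f^(α−1) − 1000
α = ε/1000 + 1 = 0.97190, so α − 1 = -0.02810
f^(α−1) = 0.121^(-0.02810) = 1.061143
δ_res = (-29.5 + 1000) × 1.061143 − 1000 = 1029.839 − 1000 = 29.84‰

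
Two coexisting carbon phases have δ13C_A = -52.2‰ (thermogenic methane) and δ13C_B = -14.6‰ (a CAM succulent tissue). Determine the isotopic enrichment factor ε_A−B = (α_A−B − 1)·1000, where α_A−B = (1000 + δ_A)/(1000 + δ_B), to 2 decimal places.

-38.16‰

α_A−B = (1000 + -52.2) / (1000 + -14.6) = 947.8 / 985.4 = 0.961843
ε_A−B = (0.961843 − 1) × 1000 = -38.157‰
(The approximation ε ≈ δ_A − δ_B would give -37.6‰.)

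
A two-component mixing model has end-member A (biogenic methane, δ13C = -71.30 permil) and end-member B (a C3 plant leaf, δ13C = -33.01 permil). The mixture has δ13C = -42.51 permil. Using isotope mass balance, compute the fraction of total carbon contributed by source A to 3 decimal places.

0.248

δ_mix = f_A·δ_A + (1 − f_A)·δ_B  ⇒  f_A = (δ_mix − δ_B)/(δ_A − δ_B)
f_A = (-42.51 − (-33.01)) / (-71.30 − (-33.01))
f_A = -9.50 / -38.29 = 0.2481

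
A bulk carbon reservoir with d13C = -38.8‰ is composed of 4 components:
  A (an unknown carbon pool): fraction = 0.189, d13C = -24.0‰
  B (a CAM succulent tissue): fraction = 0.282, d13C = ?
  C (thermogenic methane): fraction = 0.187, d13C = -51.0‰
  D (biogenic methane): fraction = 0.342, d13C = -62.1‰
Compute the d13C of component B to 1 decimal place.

Isotope mass balance: δ_bulk = Σ fᵢ·δᵢ.
-38.8 = 0.189×(-24.0) + 0.282×δ_B + 0.187×(-51.0) + 0.342×(-62.1)
0.282·δ_B = -38.8 − (-35.311) = -3.489
δ_B = -3.489 / 0.282 = -12.37‰

-12.4‰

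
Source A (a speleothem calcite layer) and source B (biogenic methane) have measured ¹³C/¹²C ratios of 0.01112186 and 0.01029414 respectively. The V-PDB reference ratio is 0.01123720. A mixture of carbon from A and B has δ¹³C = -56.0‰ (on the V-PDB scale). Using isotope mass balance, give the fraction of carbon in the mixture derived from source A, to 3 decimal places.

0.379

δ_A = (0.01112186/0.01123720 − 1)×1000 = (0.989736 − 1)×1000 = -10.264‰
δ_B = (0.01029414/0.01123720 − 1)×1000 = (0.916077 − 1)×1000 = -83.923‰
f_A = (δ_mix − δ_B)/(δ_A − δ_B) = (-56.0 − (-83.923))/(-10.264 − (-83.923))
f_A = 27.923 / 73.659 = 0.3791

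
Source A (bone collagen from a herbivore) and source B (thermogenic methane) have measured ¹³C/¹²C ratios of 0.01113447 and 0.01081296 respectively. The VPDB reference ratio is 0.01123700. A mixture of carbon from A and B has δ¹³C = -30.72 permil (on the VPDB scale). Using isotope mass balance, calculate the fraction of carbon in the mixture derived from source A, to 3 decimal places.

0.245

δ_A = (0.01113447/0.01123700 − 1)×1000 = (0.990876 − 1)×1000 = -9.124 permil
δ_B = (0.01081296/0.01123700 − 1)×1000 = (0.962264 − 1)×1000 = -37.736 permil
f_A = (δ_mix − δ_B)/(δ_A − δ_B) = (-30.72 − (-37.736))/(-9.124 − (-37.736))
f_A = 7.016 / 28.612 = 0.2452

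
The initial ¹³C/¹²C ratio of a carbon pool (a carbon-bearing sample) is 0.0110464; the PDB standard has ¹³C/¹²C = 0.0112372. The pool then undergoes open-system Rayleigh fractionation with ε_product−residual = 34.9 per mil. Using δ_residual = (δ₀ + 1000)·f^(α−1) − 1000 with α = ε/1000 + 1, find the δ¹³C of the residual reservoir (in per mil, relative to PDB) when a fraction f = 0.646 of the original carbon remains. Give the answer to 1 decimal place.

δ₀ = (0.0110464/0.0112372 − 1)×1000 = (0.983021 − 1)×1000 = -16.979 per mil
α − 1 = ε/1000 = 0.0349
f^(α−1) = 0.646^(0.0349) = 0.984866
δ_res = (-16.979 + 1000) × 0.984866 − 1000 = 968.144 − 1000 = -31.86 per mil

-31.9 per mil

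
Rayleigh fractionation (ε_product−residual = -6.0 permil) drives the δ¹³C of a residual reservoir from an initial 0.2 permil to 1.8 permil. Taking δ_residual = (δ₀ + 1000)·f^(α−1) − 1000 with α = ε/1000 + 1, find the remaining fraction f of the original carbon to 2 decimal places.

0.77

α − 1 = ε/1000 = -0.0060
(δ_res + 1000)/(δ₀ + 1000) = (1.8 + 1000)/(0.2 + 1000) = 1001.8/1000.2 = 1.001600
f = 1.001600^(1/-0.0060) = exp(ln(1.001600)/-0.0060) = exp(0.00160/-0.0060)
f = exp(-0.2664) = 0.7661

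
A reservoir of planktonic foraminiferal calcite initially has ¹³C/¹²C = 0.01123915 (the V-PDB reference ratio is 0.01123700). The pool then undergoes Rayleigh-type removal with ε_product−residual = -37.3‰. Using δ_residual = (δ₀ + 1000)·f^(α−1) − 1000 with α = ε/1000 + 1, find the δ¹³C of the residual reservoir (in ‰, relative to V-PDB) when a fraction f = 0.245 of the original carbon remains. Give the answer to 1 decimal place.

δ₀ = (0.01123915/0.01123700 − 1)×1000 = (1.000191 − 1)×1000 = 0.191‰
α − 1 = ε/1000 = -0.0373
f^(α−1) = 0.245^(-0.0373) = 1.053863
δ_res = (0.191 + 1000) × 1.053863 − 1000 = 1054.065 − 1000 = 54.06‰

54.1‰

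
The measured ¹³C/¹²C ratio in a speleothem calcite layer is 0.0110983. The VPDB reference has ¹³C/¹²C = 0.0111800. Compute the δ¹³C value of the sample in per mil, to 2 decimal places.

δ¹³C = (R_sample / R_standard − 1) × 1000
R_sample / R_standard = 0.0110983 / 0.0111800 = 0.992692
δ¹³C = (0.992692 − 1) × 1000 = -7.308 per mil

-7.31 per mil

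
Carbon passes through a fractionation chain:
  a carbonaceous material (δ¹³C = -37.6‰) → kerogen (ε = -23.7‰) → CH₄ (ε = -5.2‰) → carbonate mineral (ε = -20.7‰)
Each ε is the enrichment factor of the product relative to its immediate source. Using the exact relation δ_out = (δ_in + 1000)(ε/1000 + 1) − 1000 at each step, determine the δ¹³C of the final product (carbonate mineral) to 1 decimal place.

step 1: δ = (-37.60 + 1000)·(-23.7/1000 + 1) − 1000 = -60.41‰
step 2: δ = (-60.41 + 1000)·(-5.2/1000 + 1) − 1000 = -65.29‰
step 3: δ = (-65.29 + 1000)·(-20.7/1000 + 1) − 1000 = -84.64‰

-84.6‰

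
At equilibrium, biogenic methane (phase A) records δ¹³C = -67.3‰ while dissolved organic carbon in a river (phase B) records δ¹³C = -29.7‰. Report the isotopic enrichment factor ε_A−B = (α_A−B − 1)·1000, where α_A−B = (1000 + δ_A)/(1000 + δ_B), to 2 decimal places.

-38.75‰

α_A−B = (1000 + -67.3) / (1000 + -29.7) = 932.7 / 970.3 = 0.961249
ε_A−B = (0.961249 − 1) × 1000 = -38.751‰
(The approximation ε ≈ δ_A − δ_B would give -37.6‰.)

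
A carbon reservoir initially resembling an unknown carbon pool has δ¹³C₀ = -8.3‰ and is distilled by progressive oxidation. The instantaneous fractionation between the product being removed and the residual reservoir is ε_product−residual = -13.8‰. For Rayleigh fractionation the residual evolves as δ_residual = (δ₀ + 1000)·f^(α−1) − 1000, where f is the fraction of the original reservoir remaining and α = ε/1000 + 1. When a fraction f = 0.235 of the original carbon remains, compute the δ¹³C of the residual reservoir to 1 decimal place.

Rayleigh residual: δ_res = (δ₀ + 1000)·f^(α−1) − 1000
α = ε/1000 + 1 = 0.98620, so α − 1 = -0.01380
f^(α−1) = 0.235^(-0.01380) = 1.020186
δ_res = (-8.3 + 1000) × 1.020186 − 1000 = 1011.718 − 1000 = 11.72‰

11.7‰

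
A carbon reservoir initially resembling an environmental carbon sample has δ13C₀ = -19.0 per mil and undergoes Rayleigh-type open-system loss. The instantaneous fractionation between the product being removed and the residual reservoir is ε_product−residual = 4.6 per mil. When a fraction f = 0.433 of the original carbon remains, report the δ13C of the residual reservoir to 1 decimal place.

Rayleigh residual: δ_res = (δ₀ + 1000)·f^(α−1) − 1000
α = ε/1000 + 1 = 1.00460, so α − 1 = 0.00460
f^(α−1) = 0.433^(0.00460) = 0.996157
δ_res = (-19.0 + 1000) × 0.996157 − 1000 = 977.230 − 1000 = -22.77 per mil

-22.8 per mil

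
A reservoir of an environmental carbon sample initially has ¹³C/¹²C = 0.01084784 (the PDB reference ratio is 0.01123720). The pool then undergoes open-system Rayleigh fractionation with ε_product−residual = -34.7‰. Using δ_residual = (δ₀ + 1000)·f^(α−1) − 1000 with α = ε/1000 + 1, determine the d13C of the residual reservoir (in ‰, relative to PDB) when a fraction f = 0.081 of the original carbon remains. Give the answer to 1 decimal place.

53.3‰

δ₀ = (0.01084784/0.01123720 − 1)×1000 = (0.965351 − 1)×1000 = -34.649‰
α − 1 = ε/1000 = -0.0347
f^(α−1) = 0.081^(-0.0347) = 1.091128
δ_res = (-34.649 + 1000) × 1.091128 − 1000 = 1053.321 − 1000 = 53.32‰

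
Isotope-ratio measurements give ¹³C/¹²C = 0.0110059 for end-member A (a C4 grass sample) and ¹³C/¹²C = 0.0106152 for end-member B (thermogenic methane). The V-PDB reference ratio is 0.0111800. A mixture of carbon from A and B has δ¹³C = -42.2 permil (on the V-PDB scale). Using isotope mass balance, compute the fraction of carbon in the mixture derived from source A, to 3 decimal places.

0.238

δ_A = (0.0110059/0.0111800 − 1)×1000 = (0.984428 − 1)×1000 = -15.572 permil
δ_B = (0.0106152/0.0111800 − 1)×1000 = (0.949481 − 1)×1000 = -50.519 permil
f_A = (δ_mix − δ_B)/(δ_A − δ_B) = (-42.2 − (-50.519))/(-15.572 − (-50.519))
f_A = 8.319 / 34.946 = 0.2380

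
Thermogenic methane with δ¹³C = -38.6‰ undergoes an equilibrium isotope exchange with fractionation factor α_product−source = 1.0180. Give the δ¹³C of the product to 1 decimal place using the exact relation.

-21.3‰

δ_product = (δ_source + 1000)·α − 1000
δ_product = (-38.6 + 1000) × 1.0180 − 1000
δ_product = 978.705 − 1000 = -21.29‰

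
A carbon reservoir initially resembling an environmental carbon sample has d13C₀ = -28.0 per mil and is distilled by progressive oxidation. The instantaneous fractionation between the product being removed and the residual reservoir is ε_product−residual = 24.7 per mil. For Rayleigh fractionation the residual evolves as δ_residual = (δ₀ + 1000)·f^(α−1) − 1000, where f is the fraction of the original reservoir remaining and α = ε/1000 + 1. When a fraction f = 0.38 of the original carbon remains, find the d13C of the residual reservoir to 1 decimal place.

Rayleigh residual: δ_res = (δ₀ + 1000)·f^(α−1) − 1000
α = ε/1000 + 1 = 1.02470, so α − 1 = 0.02470
f^(α−1) = 0.38^(0.02470) = 0.976384
δ_res = (-28.0 + 1000) × 0.976384 − 1000 = 949.045 − 1000 = -50.95 per mil

-51.0 per mil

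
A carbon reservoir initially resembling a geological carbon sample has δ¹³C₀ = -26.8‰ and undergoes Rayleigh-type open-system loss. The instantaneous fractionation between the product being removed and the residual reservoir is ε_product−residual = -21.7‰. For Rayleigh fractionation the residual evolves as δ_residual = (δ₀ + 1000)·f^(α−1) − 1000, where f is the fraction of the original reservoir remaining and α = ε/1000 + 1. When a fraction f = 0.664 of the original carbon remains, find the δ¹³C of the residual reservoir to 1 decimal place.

Rayleigh residual: δ_res = (δ₀ + 1000)·f^(α−1) − 1000
α = ε/1000 + 1 = 0.97830, so α − 1 = -0.02170
f^(α−1) = 0.664^(-0.02170) = 1.008925
δ_res = (-26.8 + 1000) × 1.008925 − 1000 = 981.886 − 1000 = -18.11‰

-18.1‰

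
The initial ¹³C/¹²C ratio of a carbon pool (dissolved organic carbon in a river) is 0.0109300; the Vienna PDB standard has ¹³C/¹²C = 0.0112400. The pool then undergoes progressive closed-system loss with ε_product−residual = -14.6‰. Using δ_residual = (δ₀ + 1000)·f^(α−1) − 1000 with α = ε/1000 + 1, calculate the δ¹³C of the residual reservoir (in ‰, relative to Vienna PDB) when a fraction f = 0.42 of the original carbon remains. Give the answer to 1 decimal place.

δ₀ = (0.0109300/0.0112400 − 1)×1000 = (0.972420 − 1)×1000 = -27.580‰
α − 1 = ε/1000 = -0.0146
f^(α−1) = 0.42^(-0.0146) = 1.012746
δ_res = (-27.580 + 1000) × 1.012746 − 1000 = 984.814 − 1000 = -15.19‰

-15.2‰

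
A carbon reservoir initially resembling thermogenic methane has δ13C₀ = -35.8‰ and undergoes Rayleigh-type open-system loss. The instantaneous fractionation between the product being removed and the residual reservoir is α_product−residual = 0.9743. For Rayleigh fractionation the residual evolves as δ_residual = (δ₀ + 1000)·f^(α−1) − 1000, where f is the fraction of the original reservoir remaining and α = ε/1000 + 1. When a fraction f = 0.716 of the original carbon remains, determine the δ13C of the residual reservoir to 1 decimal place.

-27.5‰

Rayleigh residual: δ_res = (δ₀ + 1000)·f^(α−1) − 1000
α − 1 = -0.02570
f^(α−1) = 0.716^(-0.02570) = 1.008623
δ_res = (-35.8 + 1000) × 1.008623 − 1000 = 972.514 − 1000 = -27.49‰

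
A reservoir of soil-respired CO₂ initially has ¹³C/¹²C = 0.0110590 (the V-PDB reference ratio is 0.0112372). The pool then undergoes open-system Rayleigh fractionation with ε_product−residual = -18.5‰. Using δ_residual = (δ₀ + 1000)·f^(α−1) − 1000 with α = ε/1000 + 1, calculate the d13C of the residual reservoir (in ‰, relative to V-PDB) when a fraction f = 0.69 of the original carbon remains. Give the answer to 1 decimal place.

δ₀ = (0.0110590/0.0112372 − 1)×1000 = (0.984142 − 1)×1000 = -15.858‰
α − 1 = ε/1000 = -0.0185
f^(α−1) = 0.69^(-0.0185) = 1.006888
δ_res = (-15.858 + 1000) × 1.006888 − 1000 = 990.921 − 1000 = -9.08‰

-9.1‰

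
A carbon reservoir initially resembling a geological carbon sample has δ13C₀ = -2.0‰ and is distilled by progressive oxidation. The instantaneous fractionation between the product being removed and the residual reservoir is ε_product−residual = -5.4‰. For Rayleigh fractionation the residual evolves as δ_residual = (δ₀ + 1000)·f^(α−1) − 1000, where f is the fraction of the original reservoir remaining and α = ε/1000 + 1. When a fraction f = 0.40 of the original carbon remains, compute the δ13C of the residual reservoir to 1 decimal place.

3.0‰

Rayleigh residual: δ_res = (δ₀ + 1000)·f^(α−1) − 1000
α = ε/1000 + 1 = 0.99460, so α − 1 = -0.00540
f^(α−1) = 0.40^(-0.00540) = 1.004960
δ_res = (-2.0 + 1000) × 1.004960 − 1000 = 1002.950 − 1000 = 2.95‰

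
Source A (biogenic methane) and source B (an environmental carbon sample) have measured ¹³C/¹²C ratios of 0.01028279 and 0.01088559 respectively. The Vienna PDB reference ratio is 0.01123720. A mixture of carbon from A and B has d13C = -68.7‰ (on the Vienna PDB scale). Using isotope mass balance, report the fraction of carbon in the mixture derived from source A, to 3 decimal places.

0.697

δ_A = (0.01028279/0.01123720 − 1)×1000 = (0.915067 − 1)×1000 = -84.933‰
δ_B = (0.01088559/0.01123720 − 1)×1000 = (0.968710 − 1)×1000 = -31.290‰
f_A = (δ_mix − δ_B)/(δ_A − δ_B) = (-68.7 − (-31.290))/(-84.933 − (-31.290))
f_A = -37.410 / -53.643 = 0.6974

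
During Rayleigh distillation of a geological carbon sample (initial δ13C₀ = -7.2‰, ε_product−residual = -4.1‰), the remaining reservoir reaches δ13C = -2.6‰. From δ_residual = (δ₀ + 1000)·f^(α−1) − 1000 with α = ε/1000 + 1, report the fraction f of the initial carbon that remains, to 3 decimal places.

α − 1 = ε/1000 = -0.0041
(δ_res + 1000)/(δ₀ + 1000) = (-2.6 + 1000)/(-7.2 + 1000) = 997.4/992.8 = 1.004633
f = 1.004633^(1/-0.0041) = exp(ln(1.004633)/-0.0041) = exp(0.00462/-0.0041)
f = exp(-1.1275) = 0.3238

0.324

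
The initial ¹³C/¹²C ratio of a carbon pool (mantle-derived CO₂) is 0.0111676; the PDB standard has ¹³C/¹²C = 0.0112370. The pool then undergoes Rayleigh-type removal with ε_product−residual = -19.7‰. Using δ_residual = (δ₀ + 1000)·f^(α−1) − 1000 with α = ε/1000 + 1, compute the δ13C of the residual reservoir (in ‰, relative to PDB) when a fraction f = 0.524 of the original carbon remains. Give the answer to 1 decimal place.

δ₀ = (0.0111676/0.0112370 − 1)×1000 = (0.993824 − 1)×1000 = -6.176‰
α − 1 = ε/1000 = -0.0197
f^(α−1) = 0.524^(-0.0197) = 1.012813
δ_res = (-6.176 + 1000) × 1.012813 − 1000 = 1006.558 − 1000 = 6.56‰

6.6‰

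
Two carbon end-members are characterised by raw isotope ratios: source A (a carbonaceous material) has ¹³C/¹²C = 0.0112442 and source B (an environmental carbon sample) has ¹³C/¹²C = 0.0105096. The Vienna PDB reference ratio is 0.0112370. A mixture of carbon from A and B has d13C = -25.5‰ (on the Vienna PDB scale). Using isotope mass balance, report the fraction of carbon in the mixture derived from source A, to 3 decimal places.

0.600

δ_A = (0.0112442/0.0112370 − 1)×1000 = (1.000641 − 1)×1000 = 0.641‰
δ_B = (0.0105096/0.0112370 − 1)×1000 = (0.935267 − 1)×1000 = -64.733‰
f_A = (δ_mix − δ_B)/(δ_A − δ_B) = (-25.5 − (-64.733))/(0.641 − (-64.733))
f_A = 39.233 / 65.373 = 0.6001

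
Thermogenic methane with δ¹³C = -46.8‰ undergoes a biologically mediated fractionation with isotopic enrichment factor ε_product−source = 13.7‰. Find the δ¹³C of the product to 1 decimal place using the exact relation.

To first order, δ_product ≈ δ_source + ε = -33.1‰.
Exactly, δ_product = (δ_source + 1000)·(ε/1000 + 1) − 1000.
δ_product = (-46.8 + 1000) × (13.7/1000 + 1) − 1000
δ_product = -33.74‰

-33.7‰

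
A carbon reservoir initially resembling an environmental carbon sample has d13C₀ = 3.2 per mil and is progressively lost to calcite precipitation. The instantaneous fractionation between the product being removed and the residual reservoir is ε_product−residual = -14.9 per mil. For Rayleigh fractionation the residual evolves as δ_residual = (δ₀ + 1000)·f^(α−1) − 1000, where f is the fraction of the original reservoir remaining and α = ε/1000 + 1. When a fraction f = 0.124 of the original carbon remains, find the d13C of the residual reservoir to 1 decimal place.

34.9 per mil

Rayleigh residual: δ_res = (δ₀ + 1000)·f^(α−1) − 1000
α = ε/1000 + 1 = 0.98510, so α − 1 = -0.01490
f^(α−1) = 0.124^(-0.01490) = 1.031592
δ_res = (3.2 + 1000) × 1.031592 − 1000 = 1034.893 − 1000 = 34.89 per mil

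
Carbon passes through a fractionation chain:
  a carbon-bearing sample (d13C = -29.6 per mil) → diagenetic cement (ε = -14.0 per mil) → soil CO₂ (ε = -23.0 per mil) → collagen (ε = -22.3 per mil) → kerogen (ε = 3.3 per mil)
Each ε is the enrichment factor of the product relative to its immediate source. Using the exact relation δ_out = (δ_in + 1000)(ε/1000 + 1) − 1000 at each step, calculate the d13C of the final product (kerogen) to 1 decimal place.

step 1: δ = (-29.60 + 1000)·(-14.0/1000 + 1) − 1000 = -43.19 per mil
step 2: δ = (-43.19 + 1000)·(-23.0/1000 + 1) − 1000 = -65.19 per mil
step 3: δ = (-65.19 + 1000)·(-22.3/1000 + 1) − 1000 = -86.04 per mil
step 4: δ = (-86.04 + 1000)·(3.3/1000 + 1) − 1000 = -83.02 per mil

-83.0 per mil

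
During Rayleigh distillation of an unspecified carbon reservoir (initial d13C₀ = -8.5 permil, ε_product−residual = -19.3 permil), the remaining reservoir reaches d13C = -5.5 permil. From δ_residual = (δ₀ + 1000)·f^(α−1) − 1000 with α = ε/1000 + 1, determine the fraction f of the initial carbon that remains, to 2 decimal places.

α − 1 = ε/1000 = -0.0193
(δ_res + 1000)/(δ₀ + 1000) = (-5.5 + 1000)/(-8.5 + 1000) = 994.5/991.5 = 1.003026
f = 1.003026^(1/-0.0193) = exp(ln(1.003026)/-0.0193) = exp(0.00302/-0.0193)
f = exp(-0.1565) = 0.8551

0.86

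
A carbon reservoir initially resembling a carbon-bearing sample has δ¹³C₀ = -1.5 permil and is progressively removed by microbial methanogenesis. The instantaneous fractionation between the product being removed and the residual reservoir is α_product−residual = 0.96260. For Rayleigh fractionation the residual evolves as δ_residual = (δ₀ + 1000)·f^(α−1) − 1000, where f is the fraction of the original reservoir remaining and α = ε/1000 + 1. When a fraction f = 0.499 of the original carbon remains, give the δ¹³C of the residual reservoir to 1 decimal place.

Rayleigh residual: δ_res = (δ₀ + 1000)·f^(α−1) − 1000
α − 1 = -0.03740
f^(α−1) = 0.499^(-0.03740) = 1.026339
δ_res = (-1.5 + 1000) × 1.026339 − 1000 = 1024.800 − 1000 = 24.80 permil

24.8 permil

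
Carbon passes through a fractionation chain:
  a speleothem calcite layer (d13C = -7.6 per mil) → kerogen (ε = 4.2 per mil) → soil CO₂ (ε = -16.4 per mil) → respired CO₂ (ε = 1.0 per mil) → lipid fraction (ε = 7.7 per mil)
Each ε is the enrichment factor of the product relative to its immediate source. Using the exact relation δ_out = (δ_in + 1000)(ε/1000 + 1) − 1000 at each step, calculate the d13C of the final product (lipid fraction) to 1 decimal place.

-11.2 per mil

step 1: δ = (-7.60 + 1000)·(4.2/1000 + 1) − 1000 = -3.43 per mil
step 2: δ = (-3.43 + 1000)·(-16.4/1000 + 1) − 1000 = -19.78 per mil
step 3: δ = (-19.78 + 1000)·(1.0/1000 + 1) − 1000 = -18.80 per mil
step 4: δ = (-18.80 + 1000)·(7.7/1000 + 1) − 1000 = -11.24 per mil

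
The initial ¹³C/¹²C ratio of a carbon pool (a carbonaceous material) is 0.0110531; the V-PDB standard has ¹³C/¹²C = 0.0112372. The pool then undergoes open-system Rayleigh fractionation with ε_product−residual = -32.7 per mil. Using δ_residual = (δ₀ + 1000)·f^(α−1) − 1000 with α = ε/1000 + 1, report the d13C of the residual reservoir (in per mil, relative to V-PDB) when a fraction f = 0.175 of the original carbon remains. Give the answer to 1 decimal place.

δ₀ = (0.0110531/0.0112372 − 1)×1000 = (0.983617 − 1)×1000 = -16.383 per mil
α − 1 = ε/1000 = -0.0327
f^(α−1) = 0.175^(-0.0327) = 1.058651
δ_res = (-16.383 + 1000) × 1.058651 − 1000 = 1041.307 − 1000 = 41.31 per mil

41.3 per mil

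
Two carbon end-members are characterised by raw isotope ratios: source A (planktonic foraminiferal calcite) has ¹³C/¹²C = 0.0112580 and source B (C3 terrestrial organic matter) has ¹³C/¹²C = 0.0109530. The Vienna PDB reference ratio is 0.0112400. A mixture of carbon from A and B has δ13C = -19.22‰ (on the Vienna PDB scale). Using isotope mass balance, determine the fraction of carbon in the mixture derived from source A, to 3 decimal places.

δ_A = (0.0112580/0.0112400 − 1)×1000 = (1.001601 − 1)×1000 = 1.601‰
δ_B = (0.0109530/0.0112400 − 1)×1000 = (0.974466 − 1)×1000 = -25.534‰
f_A = (δ_mix − δ_B)/(δ_A − δ_B) = (-19.22 − (-25.534))/(1.601 − (-25.534))
f_A = 6.314 / 27.135 = 0.2327

0.233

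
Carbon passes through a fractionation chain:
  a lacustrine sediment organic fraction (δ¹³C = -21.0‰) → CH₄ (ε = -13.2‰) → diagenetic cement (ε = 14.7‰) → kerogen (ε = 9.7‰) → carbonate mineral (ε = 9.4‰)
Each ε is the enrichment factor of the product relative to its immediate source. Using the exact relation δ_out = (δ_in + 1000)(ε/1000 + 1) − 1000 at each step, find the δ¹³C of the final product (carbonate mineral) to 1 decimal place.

-0.9‰

step 1: δ = (-21.00 + 1000)·(-13.2/1000 + 1) − 1000 = -33.92‰
step 2: δ = (-33.92 + 1000)·(14.7/1000 + 1) − 1000 = -19.72‰
step 3: δ = (-19.72 + 1000)·(9.7/1000 + 1) − 1000 = -10.21‰
step 4: δ = (-10.21 + 1000)·(9.4/1000 + 1) − 1000 = -0.91‰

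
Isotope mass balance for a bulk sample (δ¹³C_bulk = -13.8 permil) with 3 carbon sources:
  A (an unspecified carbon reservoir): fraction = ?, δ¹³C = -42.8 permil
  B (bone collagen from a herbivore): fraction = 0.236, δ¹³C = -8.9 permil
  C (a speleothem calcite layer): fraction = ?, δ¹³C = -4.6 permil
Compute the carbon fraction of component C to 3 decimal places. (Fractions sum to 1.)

0.550

Let f_C and f_A be the unknown fractions; fractions sum to 1 so f_C + f_A = 0.764.
Mass balance: Σ fᵢ·δᵢ = δ_bulk ⇒ f_C·(-4.6) + f_A·(-42.8) = -13.8 − (-2.100) = -11.700
Substitute f_A = 0.764 − f_C:
f_C·(-4.6 − -42.8) = -11.700 − 0.764×(-42.8) = 21.000
f_C = 21.000 / 38.2 = 0.5497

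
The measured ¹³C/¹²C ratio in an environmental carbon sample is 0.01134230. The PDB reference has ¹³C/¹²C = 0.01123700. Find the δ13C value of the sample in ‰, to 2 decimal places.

δ13C = (R_sample / R_standard − 1) × 1000
R_sample / R_standard = 0.01134230 / 0.01123700 = 1.009371
δ13C = (1.009371 − 1) × 1000 = 9.371‰

9.37‰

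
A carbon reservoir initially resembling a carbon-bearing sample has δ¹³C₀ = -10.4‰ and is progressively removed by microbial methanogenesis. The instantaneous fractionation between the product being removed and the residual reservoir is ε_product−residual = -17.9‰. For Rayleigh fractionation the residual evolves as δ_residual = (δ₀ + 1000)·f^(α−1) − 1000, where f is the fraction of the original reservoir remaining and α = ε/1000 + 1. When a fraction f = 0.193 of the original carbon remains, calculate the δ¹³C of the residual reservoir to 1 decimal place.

Rayleigh residual: δ_res = (δ₀ + 1000)·f^(α−1) − 1000
α = ε/1000 + 1 = 0.98210, so α − 1 = -0.01790
f^(α−1) = 0.193^(-0.01790) = 1.029885
δ_res = (-10.4 + 1000) × 1.029885 − 1000 = 1019.174 − 1000 = 19.17‰

19.2‰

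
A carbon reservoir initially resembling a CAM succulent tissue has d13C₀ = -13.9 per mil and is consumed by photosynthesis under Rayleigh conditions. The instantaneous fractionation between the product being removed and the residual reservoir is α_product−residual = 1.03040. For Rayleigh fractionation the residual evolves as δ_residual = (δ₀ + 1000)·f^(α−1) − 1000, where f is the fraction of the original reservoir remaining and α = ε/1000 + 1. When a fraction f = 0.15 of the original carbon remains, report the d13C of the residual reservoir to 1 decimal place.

-69.2 per mil

Rayleigh residual: δ_res = (δ₀ + 1000)·f^(α−1) − 1000
α − 1 = 0.03040
f^(α−1) = 0.15^(0.03040) = 0.943959
δ_res = (-13.9 + 1000) × 0.943959 − 1000 = 930.838 − 1000 = -69.16 per mil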